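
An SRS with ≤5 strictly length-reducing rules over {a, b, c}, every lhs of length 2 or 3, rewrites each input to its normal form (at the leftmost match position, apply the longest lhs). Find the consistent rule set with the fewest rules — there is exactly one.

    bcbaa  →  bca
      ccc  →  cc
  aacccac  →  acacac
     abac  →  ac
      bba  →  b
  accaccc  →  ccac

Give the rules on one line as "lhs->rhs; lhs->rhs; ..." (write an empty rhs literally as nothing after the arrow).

  | bcbaa => bca
  | ccc => cc
  | aacccac => acacac
  | abac => ac

acc->ca; ba->; caa->ca; ccc->cc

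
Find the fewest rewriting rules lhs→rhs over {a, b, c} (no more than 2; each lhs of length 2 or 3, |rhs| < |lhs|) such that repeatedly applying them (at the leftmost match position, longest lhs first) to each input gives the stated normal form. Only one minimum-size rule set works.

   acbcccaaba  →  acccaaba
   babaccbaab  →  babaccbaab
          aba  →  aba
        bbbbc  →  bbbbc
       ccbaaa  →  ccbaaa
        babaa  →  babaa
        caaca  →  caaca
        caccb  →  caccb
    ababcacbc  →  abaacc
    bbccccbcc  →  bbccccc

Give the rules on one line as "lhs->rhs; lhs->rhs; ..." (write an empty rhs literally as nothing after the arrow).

bca->ac; cbc->c

  | acbcccaaba => acccaaba
  | babaccbaab
  | aba
  | bbbbc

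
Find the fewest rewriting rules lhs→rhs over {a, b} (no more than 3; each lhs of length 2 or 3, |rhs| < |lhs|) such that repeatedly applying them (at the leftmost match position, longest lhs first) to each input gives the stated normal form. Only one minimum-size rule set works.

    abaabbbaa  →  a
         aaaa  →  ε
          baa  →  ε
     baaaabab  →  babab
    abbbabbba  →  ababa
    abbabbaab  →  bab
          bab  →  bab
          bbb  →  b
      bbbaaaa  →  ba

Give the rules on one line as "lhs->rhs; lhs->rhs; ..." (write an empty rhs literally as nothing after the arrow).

  | abaabbbaa => abbbbbaa => abbbaa => abaa => abb => a
  | aaaa => baa => bb => ε
  | baa => bb => ε
  | baaaabab => bbaabab => aaabab => babab

aa->b; bb->; bba->aa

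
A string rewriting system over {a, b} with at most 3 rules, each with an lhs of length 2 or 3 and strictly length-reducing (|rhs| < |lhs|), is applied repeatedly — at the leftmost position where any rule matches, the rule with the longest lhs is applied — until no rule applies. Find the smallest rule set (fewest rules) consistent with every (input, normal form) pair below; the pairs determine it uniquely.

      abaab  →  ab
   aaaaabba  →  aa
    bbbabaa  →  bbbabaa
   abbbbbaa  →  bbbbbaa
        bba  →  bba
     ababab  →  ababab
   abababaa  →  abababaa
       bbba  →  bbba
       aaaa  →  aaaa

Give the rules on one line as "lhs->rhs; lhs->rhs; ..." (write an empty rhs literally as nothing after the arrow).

aab->; abb->bb

  | abaab => ab
  | aaaaabba => aaaba => aa
  | bbbabaa
  | abbbbbaa => bbbbbaa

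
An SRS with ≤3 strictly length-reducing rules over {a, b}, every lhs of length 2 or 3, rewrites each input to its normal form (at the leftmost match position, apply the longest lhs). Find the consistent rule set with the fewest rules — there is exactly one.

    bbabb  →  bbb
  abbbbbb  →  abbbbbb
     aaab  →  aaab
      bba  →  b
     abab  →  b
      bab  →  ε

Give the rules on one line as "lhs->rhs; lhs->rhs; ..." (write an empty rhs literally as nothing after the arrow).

aba->; bab->; bba->b

  | bbabb => bbb
  | abbbbbb
  | aaab
  | bba => b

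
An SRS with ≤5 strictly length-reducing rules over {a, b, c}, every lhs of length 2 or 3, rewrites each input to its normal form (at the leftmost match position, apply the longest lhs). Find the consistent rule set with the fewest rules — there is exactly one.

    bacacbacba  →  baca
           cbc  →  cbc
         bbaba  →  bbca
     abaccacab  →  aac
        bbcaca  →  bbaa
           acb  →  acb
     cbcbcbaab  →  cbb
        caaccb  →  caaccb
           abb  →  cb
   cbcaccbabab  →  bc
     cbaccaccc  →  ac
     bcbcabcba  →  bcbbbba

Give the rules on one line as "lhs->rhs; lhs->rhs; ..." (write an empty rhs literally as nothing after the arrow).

ab->c; cac->a; cba->; ccc->bb

  | bacacbacba => baabacba => bacacba => baaba => baca
  | cbc
  | bbaba => bbca
  | abaccacab => caccacab => acacab => aaab => aac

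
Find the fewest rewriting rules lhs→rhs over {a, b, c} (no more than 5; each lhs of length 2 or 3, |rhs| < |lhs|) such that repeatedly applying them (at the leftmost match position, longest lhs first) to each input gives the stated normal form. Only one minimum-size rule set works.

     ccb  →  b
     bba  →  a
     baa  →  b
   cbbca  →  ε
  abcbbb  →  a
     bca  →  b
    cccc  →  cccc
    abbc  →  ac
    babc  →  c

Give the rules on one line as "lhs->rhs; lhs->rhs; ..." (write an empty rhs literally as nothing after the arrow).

ba->b; bb->; ca->; cb->b

  | ccb => cb => b
  | bba => a
  | baa => ba => b
  | cbbca => bbca => ca => ε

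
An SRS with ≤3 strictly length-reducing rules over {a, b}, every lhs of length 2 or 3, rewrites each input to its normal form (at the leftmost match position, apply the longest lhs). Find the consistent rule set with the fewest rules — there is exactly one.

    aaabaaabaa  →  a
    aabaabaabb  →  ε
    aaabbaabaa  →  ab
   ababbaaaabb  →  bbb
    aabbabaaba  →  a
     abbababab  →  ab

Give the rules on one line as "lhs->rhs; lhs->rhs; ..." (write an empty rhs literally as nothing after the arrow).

  | aaabaaabaa => aabaaabaa => abaaabaa => abaabaa => ababaa => abbaa => aa => a
  | aabaabaabb => abaabaabb => ababaabb => abbaabb => aabb => abb => ε
  | aaabbaabaa => aabbaabaa => abbaabaa => aabaa => abaa => aba => ab
  | ababbaaaabb => abbbaaaabb => baaaabb => baaabb => baabb => babb => bbb

aa->a; abb->; ba->b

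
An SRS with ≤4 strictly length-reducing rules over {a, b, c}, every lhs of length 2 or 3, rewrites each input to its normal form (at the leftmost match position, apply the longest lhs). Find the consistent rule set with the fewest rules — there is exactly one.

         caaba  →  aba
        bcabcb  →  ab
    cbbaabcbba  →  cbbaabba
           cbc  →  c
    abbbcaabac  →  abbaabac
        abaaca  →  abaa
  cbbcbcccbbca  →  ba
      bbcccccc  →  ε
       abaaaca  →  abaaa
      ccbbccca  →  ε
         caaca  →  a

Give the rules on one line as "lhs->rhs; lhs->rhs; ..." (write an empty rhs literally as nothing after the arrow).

  | caaba => aba
  | bcabcb => abcb => ab
  | cbbaabcbba => cbbaabba
  | cbc => c

bc->; ca->; cc->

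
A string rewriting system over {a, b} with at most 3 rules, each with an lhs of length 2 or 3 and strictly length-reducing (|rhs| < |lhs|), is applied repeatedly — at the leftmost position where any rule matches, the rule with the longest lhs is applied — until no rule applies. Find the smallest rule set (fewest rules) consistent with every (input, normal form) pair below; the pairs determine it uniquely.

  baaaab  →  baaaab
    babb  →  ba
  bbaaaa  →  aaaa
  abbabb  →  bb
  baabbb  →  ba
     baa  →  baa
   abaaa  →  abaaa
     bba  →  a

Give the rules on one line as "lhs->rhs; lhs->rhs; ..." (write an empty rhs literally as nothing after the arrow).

abb->bb; bab->ba; bba->a

  | baaaab
  | babb => bab => ba
  | bbaaaa => aaaa
  | abbabb => bbabb => abb => bb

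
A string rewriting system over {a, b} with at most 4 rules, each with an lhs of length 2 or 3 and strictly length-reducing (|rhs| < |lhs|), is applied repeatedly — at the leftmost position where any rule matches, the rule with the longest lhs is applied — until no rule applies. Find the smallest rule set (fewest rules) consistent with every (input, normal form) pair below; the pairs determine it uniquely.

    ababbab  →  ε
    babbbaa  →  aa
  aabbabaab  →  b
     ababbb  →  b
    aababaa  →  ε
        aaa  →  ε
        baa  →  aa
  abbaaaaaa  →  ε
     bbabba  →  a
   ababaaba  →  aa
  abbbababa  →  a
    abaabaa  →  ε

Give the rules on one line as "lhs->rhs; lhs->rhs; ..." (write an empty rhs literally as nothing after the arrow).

  | ababbab => abbab => ab => ε
  | babbbaa => abbbaa => baa => aa
  | aabbabaab => aabaab => aaab => b
  | ababbb => abbb => b

aaa->; ab->; abb->; ba->a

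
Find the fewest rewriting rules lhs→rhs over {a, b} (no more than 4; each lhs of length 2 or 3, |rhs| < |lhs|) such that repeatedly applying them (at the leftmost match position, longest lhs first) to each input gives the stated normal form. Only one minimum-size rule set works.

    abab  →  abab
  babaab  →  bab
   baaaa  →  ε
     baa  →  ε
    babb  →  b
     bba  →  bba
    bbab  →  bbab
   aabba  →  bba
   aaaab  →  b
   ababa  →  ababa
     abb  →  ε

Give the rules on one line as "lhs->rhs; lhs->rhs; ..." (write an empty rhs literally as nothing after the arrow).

aa->; abb->; baa->

  | abab
  | babaab => bab
  | baaaa => aa => ε
  | baa => ε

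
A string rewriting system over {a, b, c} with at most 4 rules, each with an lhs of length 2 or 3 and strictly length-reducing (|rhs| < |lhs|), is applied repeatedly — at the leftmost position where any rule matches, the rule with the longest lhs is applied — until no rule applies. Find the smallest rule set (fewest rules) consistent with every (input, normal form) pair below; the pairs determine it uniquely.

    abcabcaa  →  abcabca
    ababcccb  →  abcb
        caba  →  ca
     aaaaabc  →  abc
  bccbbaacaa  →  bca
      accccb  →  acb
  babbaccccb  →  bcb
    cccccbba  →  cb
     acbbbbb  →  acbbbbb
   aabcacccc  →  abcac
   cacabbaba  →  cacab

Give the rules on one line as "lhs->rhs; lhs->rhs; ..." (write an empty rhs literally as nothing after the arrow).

  | abcabcaa => abcabca
  | ababcccb => abcccb => abccb => abcb
  | caba => ca
  | aaaaabc => aaaabc => aaabc => aabc => abc

aa->a; ba->; cc->c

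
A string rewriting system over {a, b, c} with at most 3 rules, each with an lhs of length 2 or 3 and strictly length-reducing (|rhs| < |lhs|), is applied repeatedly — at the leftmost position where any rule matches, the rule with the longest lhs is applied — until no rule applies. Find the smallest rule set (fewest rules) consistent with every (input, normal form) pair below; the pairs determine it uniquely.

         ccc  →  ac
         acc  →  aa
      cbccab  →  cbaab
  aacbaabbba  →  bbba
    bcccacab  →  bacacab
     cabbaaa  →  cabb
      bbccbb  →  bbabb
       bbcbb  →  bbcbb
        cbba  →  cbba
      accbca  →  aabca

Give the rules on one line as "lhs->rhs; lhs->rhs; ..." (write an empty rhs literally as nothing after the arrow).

  | ccc => ac
  | acc => aa
  | cbccab => cbaab
  | aacbaabbba => aaabbba => bbba

aaa->; acb->; cc->a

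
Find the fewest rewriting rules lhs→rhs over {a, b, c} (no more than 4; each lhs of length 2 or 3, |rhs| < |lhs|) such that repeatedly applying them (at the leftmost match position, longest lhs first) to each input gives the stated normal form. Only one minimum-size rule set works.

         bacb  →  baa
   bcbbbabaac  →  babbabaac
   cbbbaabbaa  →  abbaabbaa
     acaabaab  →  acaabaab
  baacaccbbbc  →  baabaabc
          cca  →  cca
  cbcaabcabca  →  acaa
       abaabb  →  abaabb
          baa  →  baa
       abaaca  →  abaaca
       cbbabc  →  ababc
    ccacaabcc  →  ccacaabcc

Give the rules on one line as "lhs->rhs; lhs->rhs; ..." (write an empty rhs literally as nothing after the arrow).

  | bacb => baa
  | bcbbbabaac => babbabaac
  | cbbbaabbaa => abbaabbaa
  | acaabaab

bca->; cab->ba; cb->a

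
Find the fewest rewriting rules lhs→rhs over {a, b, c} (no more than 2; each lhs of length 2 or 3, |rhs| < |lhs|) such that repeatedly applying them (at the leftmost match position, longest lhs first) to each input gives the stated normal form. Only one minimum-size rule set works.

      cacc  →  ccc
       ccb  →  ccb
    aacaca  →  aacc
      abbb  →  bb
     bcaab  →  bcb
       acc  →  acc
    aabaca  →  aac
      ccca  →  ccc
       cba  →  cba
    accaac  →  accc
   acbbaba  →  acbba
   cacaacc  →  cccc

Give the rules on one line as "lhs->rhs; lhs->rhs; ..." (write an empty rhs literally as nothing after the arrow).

ab->; ca->c

  | cacc => ccc
  | ccb
  | aacaca => aacca => aacc
  | abbb => bb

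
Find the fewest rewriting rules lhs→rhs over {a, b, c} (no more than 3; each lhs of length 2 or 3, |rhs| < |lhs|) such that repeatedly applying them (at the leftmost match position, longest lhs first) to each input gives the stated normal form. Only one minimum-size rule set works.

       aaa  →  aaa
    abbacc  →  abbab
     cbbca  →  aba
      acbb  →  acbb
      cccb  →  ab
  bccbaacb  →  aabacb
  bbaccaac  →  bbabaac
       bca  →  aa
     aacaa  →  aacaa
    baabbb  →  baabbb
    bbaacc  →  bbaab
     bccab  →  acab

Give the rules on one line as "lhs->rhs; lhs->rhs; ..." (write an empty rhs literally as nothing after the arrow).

  | aaa
  | abbacc => abbab
  | cbbca => cbaa => aba
  | acbb

bc->a; cba->ab; cc->b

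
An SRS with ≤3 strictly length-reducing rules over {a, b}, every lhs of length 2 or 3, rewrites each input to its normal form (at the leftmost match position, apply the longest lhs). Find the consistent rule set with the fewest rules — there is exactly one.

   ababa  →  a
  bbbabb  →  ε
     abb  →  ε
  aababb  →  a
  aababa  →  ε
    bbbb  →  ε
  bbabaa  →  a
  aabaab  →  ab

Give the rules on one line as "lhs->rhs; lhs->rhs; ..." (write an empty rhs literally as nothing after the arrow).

  | ababa => aba => a
  | bbbabb => ababb => abb => aa => ε
  | abb => aa => ε
  | aababb => babb => bb => a

aa->; ba->; bb->a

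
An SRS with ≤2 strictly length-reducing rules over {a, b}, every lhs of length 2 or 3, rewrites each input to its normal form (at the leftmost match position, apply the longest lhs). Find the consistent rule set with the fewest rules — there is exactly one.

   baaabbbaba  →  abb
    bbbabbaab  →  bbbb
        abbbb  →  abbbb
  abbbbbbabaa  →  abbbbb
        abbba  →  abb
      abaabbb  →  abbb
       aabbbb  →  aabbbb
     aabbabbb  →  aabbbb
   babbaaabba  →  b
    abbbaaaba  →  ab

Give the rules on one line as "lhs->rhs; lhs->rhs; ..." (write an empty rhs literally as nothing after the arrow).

  | baaabbbaba => abbbaba => abbba => abb
  | bbbabbaab => bbbbaab => bbbb
  | abbbb
  | abbbbbbabaa => abbbbbbaa => abbbbb

ba->; baa->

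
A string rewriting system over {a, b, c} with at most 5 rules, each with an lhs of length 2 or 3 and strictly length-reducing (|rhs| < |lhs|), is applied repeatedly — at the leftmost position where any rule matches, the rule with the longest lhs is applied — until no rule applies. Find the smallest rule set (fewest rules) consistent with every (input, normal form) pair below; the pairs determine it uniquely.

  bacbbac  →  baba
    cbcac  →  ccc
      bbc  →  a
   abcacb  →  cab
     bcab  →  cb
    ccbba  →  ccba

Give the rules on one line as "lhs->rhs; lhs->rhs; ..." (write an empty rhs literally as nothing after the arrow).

aa->c; ac->a; bb->b; bc->a

  | bacbbac => babbac => babac => baba
  | cbcac => caac => ccc
  | bbc => bc => a
  | abcacb => aaacb => cacb => cab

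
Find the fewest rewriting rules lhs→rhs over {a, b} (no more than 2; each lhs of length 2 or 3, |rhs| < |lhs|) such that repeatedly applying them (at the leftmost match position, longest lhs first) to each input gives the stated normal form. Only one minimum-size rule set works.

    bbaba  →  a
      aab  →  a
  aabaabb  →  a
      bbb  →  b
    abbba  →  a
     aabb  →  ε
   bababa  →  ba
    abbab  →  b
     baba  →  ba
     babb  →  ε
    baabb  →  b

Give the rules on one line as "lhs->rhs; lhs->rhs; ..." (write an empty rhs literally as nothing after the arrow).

  | bbaba => aba => a
  | aab => a
  | aabaabb => aaabb => aab => a
  | bbb => b

ab->; bb->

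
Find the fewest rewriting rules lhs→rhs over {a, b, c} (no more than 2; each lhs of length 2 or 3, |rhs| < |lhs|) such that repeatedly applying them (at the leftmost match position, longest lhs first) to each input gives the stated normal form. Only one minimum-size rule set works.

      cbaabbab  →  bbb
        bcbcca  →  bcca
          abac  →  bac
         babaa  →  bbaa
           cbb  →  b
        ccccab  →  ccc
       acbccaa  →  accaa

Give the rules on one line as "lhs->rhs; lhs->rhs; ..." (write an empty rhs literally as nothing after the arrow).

ab->b; cb->

  | cbaabbab => aabbab => abbab => bbab => bbb
  | bcbcca => bcca
  | abac => bac
  | babaa => bbaa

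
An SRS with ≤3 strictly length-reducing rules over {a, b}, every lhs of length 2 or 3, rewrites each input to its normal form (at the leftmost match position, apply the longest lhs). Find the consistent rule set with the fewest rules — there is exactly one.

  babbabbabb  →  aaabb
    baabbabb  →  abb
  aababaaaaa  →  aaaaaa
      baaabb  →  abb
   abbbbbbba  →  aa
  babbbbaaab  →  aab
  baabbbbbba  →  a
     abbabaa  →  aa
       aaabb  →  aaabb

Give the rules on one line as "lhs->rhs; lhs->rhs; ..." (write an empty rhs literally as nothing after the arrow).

ba->a; baa->

  | babbabbabb => abbabbabb => ababbabb => aabbabb => aababb => aaabb
  | baabbabb => bbabb => babb => abb
  | aababaaaaa => aaabaaaaa => aaaaaa
  | baaabb => abb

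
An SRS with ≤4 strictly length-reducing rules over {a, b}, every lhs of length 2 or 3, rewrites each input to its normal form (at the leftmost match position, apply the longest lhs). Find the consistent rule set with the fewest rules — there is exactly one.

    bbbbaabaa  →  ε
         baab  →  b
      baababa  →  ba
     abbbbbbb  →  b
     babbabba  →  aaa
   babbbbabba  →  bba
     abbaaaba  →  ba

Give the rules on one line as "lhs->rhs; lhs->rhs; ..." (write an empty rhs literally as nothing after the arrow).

  | bbbbaabaa => aabaabaa => abaabaa => baabaa => baa => ε
  | baab => b
  | baababa => baba => ba
  | abbbbbbb => bbbbbbb => aabbbb => abbbb => bbbb => aab => ab => b

ab->b; baa->; bab->b; bbb->aa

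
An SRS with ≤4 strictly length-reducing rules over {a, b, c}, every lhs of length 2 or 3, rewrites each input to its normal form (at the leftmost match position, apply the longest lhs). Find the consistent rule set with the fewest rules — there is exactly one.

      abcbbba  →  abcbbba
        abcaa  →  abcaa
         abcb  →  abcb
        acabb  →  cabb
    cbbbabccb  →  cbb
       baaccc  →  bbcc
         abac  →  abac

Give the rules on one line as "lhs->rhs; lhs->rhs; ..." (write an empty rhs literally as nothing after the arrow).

  | abcbbba
  | abcaa
  | abcb
  | acabb => cabb

aac->b; aca->ca; bab->; ccb->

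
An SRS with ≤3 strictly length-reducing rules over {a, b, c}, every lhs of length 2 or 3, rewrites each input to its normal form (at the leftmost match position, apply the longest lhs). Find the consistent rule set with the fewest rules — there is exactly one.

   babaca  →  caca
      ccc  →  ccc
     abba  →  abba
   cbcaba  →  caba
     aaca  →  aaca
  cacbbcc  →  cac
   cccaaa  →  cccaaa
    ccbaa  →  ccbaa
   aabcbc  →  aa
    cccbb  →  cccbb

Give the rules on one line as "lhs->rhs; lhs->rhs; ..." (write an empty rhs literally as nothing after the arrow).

  | babaca => caca
  | ccc
  | abba
  | cbcaba => caba

bab->c; bc->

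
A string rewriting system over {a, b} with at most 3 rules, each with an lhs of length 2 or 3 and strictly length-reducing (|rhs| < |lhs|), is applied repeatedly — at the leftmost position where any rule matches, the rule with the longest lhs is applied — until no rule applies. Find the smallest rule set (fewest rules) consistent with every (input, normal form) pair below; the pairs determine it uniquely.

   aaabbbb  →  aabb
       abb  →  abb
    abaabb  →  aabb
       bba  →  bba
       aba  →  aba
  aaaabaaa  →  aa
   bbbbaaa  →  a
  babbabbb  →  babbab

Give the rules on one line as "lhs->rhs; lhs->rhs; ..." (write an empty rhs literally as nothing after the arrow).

  | aaabbbb => aabbbb => aabb
  | abb
  | abaabb => aabb
  | bba

aaa->aa; baa->a; bbb->b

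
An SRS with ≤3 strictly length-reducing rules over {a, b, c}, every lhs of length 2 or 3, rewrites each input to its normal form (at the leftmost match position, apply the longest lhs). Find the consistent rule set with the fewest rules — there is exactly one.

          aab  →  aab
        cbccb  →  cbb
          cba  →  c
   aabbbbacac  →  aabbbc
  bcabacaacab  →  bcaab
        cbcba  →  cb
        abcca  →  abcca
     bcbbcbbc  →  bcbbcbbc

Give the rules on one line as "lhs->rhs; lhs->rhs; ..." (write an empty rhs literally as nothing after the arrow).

ac->; ba->; cbc->cb

  | aab
  | cbccb => cbcb => cbb
  | cba => c
  | aabbbbacac => aabbbcac => aabbbc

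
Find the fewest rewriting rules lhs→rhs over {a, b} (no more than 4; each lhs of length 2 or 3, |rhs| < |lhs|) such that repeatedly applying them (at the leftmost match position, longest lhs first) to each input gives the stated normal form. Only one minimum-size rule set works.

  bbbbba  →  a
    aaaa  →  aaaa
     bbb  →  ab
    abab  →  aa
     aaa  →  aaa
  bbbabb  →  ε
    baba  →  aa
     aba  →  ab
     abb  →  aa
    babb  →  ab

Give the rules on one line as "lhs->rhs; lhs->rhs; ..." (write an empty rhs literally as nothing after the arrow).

  | bbbbba => abbba => aaba => a
  | aaaa
  | bbb => ab
  | abab => abb => aa

aab->; ba->b; bb->a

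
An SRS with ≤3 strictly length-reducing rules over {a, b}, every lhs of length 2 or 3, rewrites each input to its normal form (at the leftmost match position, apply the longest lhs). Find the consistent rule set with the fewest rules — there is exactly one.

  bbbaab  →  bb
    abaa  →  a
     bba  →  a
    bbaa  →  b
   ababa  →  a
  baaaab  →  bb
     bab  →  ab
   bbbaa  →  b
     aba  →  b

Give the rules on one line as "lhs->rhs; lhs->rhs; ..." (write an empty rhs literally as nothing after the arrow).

  | bbbaab => bbaab => baab => aab => bb
  | abaa => aaa => ba => a
  | bba => ba => a
  | bbaa => baa => aa => b

aa->b; ba->a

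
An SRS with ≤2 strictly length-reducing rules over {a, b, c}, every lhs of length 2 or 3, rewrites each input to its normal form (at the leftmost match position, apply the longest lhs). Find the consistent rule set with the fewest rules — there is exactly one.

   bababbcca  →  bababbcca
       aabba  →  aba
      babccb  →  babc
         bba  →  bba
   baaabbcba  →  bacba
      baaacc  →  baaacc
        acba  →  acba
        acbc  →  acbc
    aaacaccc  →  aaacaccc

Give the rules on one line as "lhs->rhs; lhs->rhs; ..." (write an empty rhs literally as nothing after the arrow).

aab->a; ccb->c

  | bababbcca
  | aabba => aba
  | babccb => babc
  | bba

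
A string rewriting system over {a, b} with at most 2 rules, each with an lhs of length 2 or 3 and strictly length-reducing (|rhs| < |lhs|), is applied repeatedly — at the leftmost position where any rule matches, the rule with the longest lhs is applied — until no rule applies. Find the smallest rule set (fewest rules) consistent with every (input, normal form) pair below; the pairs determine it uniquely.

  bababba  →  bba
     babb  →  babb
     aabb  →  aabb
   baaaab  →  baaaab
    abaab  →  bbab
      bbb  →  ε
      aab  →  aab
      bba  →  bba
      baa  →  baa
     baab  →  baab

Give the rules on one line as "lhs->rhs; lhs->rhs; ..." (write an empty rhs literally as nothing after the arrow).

aba->bb; bbb->

  | bababba => bbbbba => bba
  | babb
  | aabb
  | baaaab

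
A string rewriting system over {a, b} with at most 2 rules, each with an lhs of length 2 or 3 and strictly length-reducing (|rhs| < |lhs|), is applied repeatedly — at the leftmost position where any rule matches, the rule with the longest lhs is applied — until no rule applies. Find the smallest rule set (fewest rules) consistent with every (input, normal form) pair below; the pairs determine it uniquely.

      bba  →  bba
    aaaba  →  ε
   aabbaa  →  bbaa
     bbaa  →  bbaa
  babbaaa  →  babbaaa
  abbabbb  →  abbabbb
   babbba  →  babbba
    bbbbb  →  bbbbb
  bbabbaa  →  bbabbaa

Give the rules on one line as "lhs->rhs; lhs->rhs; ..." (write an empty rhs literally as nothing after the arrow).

aab->b; aba->

  | bba
  | aaaba => aba => ε
  | aabbaa => bbaa
  | bbaa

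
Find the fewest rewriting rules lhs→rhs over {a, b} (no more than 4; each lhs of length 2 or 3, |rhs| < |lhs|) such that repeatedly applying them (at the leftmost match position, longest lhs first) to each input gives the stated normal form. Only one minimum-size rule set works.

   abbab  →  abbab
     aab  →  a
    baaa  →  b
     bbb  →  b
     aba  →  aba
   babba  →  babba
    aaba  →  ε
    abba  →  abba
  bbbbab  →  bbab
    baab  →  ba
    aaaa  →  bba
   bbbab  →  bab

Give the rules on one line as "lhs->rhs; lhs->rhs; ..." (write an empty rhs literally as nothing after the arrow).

aa->; aaa->bb; aab->a; bbb->b

  | abbab
  | aab => a
  | baaa => bbb => b
  | bbb => b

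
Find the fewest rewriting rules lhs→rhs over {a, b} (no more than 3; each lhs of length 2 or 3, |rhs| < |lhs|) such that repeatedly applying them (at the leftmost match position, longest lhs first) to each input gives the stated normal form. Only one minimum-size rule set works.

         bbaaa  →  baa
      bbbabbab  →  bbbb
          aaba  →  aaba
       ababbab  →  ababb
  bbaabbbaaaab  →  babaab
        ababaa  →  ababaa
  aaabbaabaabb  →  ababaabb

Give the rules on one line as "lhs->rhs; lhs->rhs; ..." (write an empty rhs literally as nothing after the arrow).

  | bbaaa => baa
  | bbbabbab => bbbbab => bbbb
  | aaba
  | ababbab => ababb

aaa->a; bba->b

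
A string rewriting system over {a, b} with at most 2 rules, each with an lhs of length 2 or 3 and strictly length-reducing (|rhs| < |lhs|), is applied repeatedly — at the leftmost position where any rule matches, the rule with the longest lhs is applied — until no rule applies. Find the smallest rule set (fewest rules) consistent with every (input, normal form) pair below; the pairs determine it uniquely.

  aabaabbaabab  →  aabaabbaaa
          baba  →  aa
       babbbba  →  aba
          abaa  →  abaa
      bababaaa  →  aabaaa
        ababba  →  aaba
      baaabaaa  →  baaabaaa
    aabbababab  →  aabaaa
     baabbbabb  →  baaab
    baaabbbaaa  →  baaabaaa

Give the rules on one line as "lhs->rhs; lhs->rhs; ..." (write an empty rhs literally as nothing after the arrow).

bab->a; bbb->b

  | aabaabbaabab => aabaabbaaa
  | baba => aa
  | babbbba => abbba => aba
  | abaa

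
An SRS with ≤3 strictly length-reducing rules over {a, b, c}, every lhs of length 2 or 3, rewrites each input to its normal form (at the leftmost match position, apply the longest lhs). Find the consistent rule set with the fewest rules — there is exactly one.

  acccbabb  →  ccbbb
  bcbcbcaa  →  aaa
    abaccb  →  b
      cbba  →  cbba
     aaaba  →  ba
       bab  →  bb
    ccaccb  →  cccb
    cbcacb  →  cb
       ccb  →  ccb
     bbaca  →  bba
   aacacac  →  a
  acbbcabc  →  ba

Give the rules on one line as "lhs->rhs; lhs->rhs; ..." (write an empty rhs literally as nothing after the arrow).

  | acccbabb => ccbabb => ccbbb
  | bcbcbcaa => abcbcaa => bcbcaa => abcaa => bcaa => aaa
  | abaccb => baccb => bcb => ab => b
  | cbba

ab->b; ac->; bc->a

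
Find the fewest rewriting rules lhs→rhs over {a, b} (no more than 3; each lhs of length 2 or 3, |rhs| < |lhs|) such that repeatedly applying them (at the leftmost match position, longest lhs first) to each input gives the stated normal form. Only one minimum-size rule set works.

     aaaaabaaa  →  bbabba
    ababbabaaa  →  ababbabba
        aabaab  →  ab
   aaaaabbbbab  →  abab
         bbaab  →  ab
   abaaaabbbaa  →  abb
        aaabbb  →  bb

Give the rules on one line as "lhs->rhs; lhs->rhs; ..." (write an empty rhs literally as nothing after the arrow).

aa->b; bbb->a

  | aaaaabaaa => baaabaaa => bbabaaa => bbabba
  | ababbabaaa => ababbabba
  | aabaab => bbaab => bbbb => ab
  | aaaaabbbbab => baaabbbbab => bbabbbbab => bbaabab => bbbbab => abab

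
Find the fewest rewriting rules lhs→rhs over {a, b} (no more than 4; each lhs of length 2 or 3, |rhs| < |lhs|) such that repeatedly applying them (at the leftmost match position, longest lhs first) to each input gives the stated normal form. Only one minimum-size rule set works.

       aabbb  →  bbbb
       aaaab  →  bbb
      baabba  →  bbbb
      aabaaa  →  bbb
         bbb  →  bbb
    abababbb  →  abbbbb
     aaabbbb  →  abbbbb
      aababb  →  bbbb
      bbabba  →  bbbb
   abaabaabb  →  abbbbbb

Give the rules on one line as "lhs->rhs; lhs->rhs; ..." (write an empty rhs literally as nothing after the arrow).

aab->bb; ba->b; baa->bb

  | aabbb => bbbb
  | aaaab => aabb => bbb
  | baabba => bbbba => bbbb
  | aabaaa => bbaaa => bbba => bbb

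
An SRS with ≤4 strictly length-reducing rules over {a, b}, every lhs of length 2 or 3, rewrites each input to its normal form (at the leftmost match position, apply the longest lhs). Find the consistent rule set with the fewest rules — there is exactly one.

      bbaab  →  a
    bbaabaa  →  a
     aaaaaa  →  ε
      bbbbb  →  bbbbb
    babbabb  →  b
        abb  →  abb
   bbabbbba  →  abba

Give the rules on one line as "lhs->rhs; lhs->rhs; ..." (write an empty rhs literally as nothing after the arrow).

aa->; baa->a; bab->a

  | bbaab => bab => a
  | bbaabaa => babaa => aaa => a
  | aaaaaa => aaaa => aa => ε
  | bbbbb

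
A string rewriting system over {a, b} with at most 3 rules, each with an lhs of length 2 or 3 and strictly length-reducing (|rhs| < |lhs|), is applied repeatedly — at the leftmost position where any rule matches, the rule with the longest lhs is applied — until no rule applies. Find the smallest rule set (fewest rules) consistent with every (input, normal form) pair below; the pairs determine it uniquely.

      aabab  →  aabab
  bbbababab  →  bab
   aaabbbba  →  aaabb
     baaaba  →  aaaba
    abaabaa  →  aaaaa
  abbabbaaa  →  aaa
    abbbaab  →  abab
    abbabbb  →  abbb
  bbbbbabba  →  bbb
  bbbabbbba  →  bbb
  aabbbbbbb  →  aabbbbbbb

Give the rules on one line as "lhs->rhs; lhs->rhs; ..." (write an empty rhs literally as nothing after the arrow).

  | aabab
  | bbbababab => bbabab => bab
  | aaabbbba => aaabb
  | baaaba => aaaba

baa->aa; bba->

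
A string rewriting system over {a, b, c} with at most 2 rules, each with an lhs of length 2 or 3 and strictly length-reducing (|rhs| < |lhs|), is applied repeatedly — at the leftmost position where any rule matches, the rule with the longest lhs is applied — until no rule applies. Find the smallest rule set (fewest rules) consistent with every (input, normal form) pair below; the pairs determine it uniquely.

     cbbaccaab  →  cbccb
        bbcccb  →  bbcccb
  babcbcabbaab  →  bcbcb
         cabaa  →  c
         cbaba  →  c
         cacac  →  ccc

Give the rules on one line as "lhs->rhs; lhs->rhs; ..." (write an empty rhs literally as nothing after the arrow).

ba->; ca->c

  | cbbaccaab => cbccaab => cbccab => cbccb
  | bbcccb
  | babcbcabbaab => bcbcabbaab => bcbcbbaab => bcbcbab => bcbcb
  | cabaa => cbaa => ca => c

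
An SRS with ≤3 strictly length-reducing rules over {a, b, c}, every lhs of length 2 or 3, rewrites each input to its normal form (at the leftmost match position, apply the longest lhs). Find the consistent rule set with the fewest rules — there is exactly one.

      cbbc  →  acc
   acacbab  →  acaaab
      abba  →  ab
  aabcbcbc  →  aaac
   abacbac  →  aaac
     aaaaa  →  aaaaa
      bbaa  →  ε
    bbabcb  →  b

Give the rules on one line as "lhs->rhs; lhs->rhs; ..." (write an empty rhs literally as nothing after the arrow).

  | cbbc => acc
  | acacbab => acaaab
  | abba => ab
  | aabcbcbc => aabacbc => aacbc => aaac

ba->; cb->a; cbb->ac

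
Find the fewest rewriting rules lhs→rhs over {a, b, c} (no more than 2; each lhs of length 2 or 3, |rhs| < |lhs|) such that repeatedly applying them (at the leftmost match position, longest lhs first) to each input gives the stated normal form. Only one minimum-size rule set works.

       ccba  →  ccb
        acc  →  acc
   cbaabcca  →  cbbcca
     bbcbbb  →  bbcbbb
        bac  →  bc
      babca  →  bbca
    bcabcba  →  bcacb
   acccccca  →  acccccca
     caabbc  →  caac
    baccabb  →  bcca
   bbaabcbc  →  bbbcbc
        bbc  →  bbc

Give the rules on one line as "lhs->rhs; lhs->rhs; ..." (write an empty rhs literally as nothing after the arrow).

ab->a; ba->b

  | ccba => ccb
  | acc
  | cbaabcca => cbabcca => cbbcca
  | bbcbbb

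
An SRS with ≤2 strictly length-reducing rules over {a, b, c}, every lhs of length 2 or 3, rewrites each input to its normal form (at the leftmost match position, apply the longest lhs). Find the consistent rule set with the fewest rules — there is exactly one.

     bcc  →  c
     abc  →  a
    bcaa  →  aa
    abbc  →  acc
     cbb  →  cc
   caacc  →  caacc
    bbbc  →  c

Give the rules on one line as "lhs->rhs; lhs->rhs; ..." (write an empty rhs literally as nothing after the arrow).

bb->c; bc->

  | bcc => c
  | abc => a
  | bcaa => aa
  | abbc => acc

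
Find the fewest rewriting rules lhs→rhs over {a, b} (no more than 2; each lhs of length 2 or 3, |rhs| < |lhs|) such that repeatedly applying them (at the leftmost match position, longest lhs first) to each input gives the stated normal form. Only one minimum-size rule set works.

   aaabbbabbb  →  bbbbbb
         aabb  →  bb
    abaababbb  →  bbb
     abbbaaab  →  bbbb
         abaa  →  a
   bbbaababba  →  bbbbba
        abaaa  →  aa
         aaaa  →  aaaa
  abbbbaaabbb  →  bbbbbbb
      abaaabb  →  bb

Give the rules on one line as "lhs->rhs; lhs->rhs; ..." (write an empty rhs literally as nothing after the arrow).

  | aaabbbabbb => aabbbabbb => abbbabbb => bbbabbb => bbbbbb
  | aabb => abb => bb
  | abaababbb => ababbb => bbb
  | abbbaaab => bbbaaab => bbbaab => bbbab => bbbb

ab->b; aba->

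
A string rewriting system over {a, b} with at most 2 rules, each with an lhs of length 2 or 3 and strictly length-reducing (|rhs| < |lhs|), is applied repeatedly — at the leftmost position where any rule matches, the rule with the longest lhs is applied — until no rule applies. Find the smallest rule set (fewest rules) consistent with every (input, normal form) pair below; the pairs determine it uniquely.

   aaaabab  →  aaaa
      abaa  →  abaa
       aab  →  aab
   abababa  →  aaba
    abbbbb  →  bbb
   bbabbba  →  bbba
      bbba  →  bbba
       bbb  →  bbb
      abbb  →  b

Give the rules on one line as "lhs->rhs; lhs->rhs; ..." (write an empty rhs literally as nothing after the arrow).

  | aaaabab => aaaa
  | abaa
  | aab
  | abababa => aaba

abb->; bab->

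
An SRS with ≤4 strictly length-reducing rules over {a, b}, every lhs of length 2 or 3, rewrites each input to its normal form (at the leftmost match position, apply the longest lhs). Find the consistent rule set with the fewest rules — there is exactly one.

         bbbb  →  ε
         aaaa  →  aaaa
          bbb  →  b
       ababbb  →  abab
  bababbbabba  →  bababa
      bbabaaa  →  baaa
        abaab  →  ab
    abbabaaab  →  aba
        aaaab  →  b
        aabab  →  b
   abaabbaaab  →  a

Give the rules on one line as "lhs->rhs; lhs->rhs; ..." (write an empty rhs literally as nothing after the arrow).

aab->bb; bb->; bba->

  | bbbb => bb => ε
  | aaaa
  | bbb => b
  | ababbb => abab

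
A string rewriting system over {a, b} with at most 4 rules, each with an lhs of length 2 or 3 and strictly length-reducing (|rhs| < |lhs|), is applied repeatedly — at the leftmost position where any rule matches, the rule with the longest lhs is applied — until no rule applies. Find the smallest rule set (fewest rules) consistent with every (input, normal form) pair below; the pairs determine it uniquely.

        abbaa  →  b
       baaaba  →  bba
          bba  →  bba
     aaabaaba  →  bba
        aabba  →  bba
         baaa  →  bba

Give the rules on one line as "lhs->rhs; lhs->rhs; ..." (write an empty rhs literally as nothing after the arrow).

aa->; aaa->ba; ab->

  | abbaa => baa => b
  | baaaba => bbaba => bba
  | bba
  | aaabaaba => babaaba => baaba => bba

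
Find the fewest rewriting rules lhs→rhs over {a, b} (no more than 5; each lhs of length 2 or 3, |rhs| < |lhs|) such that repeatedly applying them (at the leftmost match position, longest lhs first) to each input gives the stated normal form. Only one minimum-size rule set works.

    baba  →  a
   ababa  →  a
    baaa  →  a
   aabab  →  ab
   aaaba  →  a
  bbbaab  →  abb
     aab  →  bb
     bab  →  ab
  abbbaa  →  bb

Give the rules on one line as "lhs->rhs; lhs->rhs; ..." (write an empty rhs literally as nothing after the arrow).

aa->a; aab->bb; ba->a; baa->ab

  | baba => aba => aa => a
  | ababa => aaba => bba => ba => a
  | baaa => aba => aa => a
  | aabab => bbab => bab => ab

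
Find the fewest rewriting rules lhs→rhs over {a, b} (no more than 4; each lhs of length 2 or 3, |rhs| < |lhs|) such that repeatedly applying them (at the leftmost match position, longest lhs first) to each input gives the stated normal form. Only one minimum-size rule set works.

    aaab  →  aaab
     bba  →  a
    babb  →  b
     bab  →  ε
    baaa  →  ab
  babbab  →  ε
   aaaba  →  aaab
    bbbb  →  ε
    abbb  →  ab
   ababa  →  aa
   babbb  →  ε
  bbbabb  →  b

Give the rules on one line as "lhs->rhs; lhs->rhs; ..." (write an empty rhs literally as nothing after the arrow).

  | aaab
  | bba => a
  | babb => bbb => b
  | bab => bb => ε

ba->b; baa->ab; bb->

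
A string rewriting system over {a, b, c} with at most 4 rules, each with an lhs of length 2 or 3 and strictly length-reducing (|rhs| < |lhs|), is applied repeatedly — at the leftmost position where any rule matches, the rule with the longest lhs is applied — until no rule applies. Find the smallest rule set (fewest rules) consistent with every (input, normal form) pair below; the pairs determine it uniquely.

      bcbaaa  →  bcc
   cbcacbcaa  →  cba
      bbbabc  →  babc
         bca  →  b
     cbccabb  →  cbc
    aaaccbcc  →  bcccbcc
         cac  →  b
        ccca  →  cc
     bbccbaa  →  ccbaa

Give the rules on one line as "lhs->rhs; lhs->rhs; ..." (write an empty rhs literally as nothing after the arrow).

  | bcbaaa => bcbbc => bcc
  | cbcacbcaa => cbbbcaa => cbcaa => cba
  | bbbabc => babc
  | bca => b

aaa->bc; bb->; ca->; cac->b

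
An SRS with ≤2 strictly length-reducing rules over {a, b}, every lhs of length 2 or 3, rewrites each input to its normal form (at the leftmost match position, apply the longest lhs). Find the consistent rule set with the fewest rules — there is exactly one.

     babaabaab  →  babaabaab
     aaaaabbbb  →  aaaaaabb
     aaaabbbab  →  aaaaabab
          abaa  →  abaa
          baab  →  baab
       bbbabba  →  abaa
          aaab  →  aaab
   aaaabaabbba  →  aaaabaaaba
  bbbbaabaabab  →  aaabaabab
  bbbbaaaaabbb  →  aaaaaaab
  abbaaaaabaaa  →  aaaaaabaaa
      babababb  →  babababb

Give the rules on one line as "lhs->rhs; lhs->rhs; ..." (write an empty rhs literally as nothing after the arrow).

bba->a; bbb->ab

  | babaabaab
  | aaaaabbbb => aaaaaabb
  | aaaabbbab => aaaaabab
  | abaa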